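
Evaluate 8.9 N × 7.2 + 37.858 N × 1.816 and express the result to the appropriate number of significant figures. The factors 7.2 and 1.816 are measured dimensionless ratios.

8.9 × 7.2 = 64.08 → 64 N (2 s.f., last digit at the 10^0 place).
37.858 × 1.816 = 68.750128 → 68.75 N (4 s.f., last digit at the 10^-2 place).
Sum: 132.830128 N; keep the coarser place, 10^0.
Result: 133 N.

133 N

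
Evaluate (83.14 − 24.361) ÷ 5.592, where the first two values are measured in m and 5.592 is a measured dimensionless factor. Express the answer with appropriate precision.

10.51 m

83.14 m − 24.361 m = 58.779 m; the difference is limited to 2 decimal places (4 s.f.).
Carrying full precision, 58.779 ÷ 5.592 = 10.5112660944… m; 5.592 has 4 s.f., so the result keeps min(4, 4) = 4 s.f.
Rounded to 4 significant figures: 10.51 m.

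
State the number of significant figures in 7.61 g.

7.61: every digit is nonzero and significant.

3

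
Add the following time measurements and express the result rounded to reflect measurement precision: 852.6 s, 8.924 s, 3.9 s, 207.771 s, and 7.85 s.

852.6 s + 8.924 s + 3.9 s + 207.771 s + 7.85 s = 1081.045 s.
Addition/subtraction keeps the fewest decimal places: 852.6 → 1 decimal place, 8.924 → 3 decimal places, 3.9 → 1 decimal place, 207.771 → 3 decimal places, 7.85 → 2 decimal places; limit is 1.
Rounded to 1 decimal place: 1081.0 s.

1081.0 s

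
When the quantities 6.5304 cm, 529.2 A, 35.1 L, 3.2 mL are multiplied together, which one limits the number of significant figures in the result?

6.5304 cm → 5 s.f.; 529.2 A → 4 s.f.; 35.1 L → 3 s.f.; 3.2 mL → 2 s.f.
The fewest is 2 significant figures, from 3.2 mL.

3.2 mL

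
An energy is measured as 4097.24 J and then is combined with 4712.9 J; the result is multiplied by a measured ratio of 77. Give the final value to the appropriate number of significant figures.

4097.24 J + 4712.9 J = 8810.14 J; the sum is limited to 1 decimal place (5 s.f.).
Carrying full precision, 8810.14 × 77 = 678380.78 J; 77 has 2 s.f., so the result keeps min(5, 2) = 2 s.f.
Rounded to 2 significant figures: 6.8 × 10⁵ J.

6.8 × 10⁵ J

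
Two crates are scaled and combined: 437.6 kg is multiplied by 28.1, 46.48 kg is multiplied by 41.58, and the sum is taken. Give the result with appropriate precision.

1.42 × 10^4 kg

437.6 × 28.1 = 12296.56 → 1.23 × 10^4 kg (3 s.f., last digit at the 10^2 place).
46.48 × 41.58 = 1932.6384 → 1933 kg (4 s.f., last digit at the 10^0 place).
Sum: 14229.1984 kg; keep the coarser place, 10^2.
Result: 1.42 × 10^4 kg.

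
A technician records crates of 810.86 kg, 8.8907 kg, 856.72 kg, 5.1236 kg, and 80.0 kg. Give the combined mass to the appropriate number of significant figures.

810.86 kg + 8.8907 kg + 856.72 kg + 5.1236 kg + 80.0 kg = 1761.5943 kg.
Addition/subtraction keeps the fewest decimal places: 810.86 → 2 decimal places, 8.8907 → 4 decimal places, 856.72 → 2 decimal places, 5.1236 → 4 decimal places, 80.0 → 1 decimal place; limit is 1.
Rounded to 1 decimal place: 1761.6 kg.

1761.6 kg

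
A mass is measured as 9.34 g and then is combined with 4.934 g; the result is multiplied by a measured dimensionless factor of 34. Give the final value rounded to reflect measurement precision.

4.9 × 10² g

9.34 g + 4.934 g = 14.274 g; the sum is limited to 2 decimal places (4 s.f.).
Carrying full precision, 14.274 × 34 = 485.316 g; 34 has 2 s.f., so the result keeps min(4, 2) = 2 s.f.
Rounded to 2 significant figures: 4.9 × 10² g.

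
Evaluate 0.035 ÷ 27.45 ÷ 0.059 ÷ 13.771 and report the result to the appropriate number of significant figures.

0.035 ÷ 27.45 ÷ 0.059 ÷ 13.771 = 0.00156930806121…
Multiplication/division keeps the fewest significant figures: 0.035 → 2 s.f., 27.45 → 4 s.f., 0.059 → 2 s.f., 13.771 → 5 s.f.; limit is 2.
Rounded to 2 significant figures: 0.0016.

0.0016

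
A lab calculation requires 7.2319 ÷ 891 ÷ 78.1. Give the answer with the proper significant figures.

7.2319 ÷ 891 ÷ 78.1 = 0.000103925871318…
Multiplication/division keeps the fewest significant figures: 7.2319 → 5 s.f., 891 → 3 s.f., 78.1 → 3 s.f.; limit is 3.
Rounded to 3 significant figures: 1.04 × 10^-4.

1.04 × 10^-4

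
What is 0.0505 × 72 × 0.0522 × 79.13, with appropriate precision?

15

0.0505 × 72 × 0.0522 × 79.13 = 15.018810696
Multiplication/division keeps the fewest significant figures: 0.0505 → 3 s.f., 72 → 2 s.f., 0.0522 → 3 s.f., 79.13 → 4 s.f.; limit is 2.
Rounded to 2 significant figures: 15.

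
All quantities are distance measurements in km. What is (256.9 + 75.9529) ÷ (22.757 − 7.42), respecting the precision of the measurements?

256.9 + 75.9529 = 332.8529, limited to 1 d.p. → 4 s.f.; 22.757 − 7.42 = 15.337, limited to 2 d.p. → 4 s.f.
Carrying full precision, 332.8529 ÷ 15.337 = 21.702608072…; keep min(4, 4) = 4 s.f.
Rounded to 4 significant figures: 21.70.

21.70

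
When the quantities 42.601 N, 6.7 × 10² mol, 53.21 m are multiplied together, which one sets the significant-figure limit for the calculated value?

42.601 N → 5 s.f.; 6.7 × 10² mol → 2 s.f.; 53.21 m → 4 s.f.
The fewest is 2 significant figures, from 6.7 × 10² mol.

6.7 × 10² mol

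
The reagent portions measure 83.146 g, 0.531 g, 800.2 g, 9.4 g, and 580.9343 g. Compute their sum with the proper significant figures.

83.146 g + 0.531 g + 800.2 g + 9.4 g + 580.9343 g = 1474.2113 g.
Addition/subtraction keeps the fewest decimal places: 83.146 → 3 decimal places, 0.531 → 3 decimal places, 800.2 → 1 decimal place, 9.4 → 1 decimal place, 580.9343 → 4 decimal places; limit is 1.
Rounded to 1 decimal place: 1474.2 g.

1474.2 g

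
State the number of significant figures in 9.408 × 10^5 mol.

9.408 × 10^5: in scientific notation every digit of the coefficient is significant.

4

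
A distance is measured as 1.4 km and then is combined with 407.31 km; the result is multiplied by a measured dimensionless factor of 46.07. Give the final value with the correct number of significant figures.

1.4 km + 407.31 km = 408.71 km; the sum is limited to 1 decimal place (4 s.f.).
Carrying full precision, 408.71 × 46.07 = 18829.2697 km; 46.07 has 4 s.f., so the result keeps min(4, 4) = 4 s.f.
Rounded to 4 significant figures: 1.883 × 10⁴ km.

1.883 × 10⁴ km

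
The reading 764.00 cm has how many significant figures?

764.00: trailing zeros after a decimal point are significant.

5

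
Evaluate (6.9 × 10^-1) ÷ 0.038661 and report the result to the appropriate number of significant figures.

18

(6.9 × 10^-1) ÷ 0.038661 = 17.8474431598…
Multiplication/division keeps the fewest significant figures: 6.9 × 10^-1 → 2 s.f., 0.038661 → 5 s.f.; limit is 2.
Rounded to 2 significant figures: 18.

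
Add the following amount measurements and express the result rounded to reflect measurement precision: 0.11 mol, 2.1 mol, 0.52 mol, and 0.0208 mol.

2.8 mol

0.11 mol + 2.1 mol + 0.52 mol + 0.0208 mol = 2.7508 mol.
Addition/subtraction keeps the fewest decimal places: 0.11 → 2 decimal places, 2.1 → 1 decimal place, 0.52 → 2 decimal places, 0.0208 → 4 decimal places; limit is 1.
Rounded to 1 decimal place: 2.8 mol.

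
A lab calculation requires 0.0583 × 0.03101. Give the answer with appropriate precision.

0.00181

0.0583 × 0.03101 = 0.001807883
Multiplication/division keeps the fewest significant figures: 0.0583 → 3 s.f., 0.03101 → 4 s.f.; limit is 3.
Rounded to 3 significant figures: 0.00181.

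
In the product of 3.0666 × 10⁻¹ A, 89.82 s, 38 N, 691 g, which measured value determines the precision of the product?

38 N

3.0666 × 10⁻¹ A → 5 s.f.; 89.82 s → 4 s.f.; 38 N → 2 s.f.; 691 g → 3 s.f.
The fewest is 2 significant figures, from 38 N.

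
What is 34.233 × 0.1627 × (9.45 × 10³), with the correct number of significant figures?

34.233 × 0.1627 × (9.45 × 10³) = 52633.750995
Multiplication/division keeps the fewest significant figures: 34.233 → 5 s.f., 0.1627 → 4 s.f., 9.45 × 10³ → 3 s.f.; limit is 3.
Rounded to 3 significant figures: 5.26 × 10⁴.

5.26 × 10⁴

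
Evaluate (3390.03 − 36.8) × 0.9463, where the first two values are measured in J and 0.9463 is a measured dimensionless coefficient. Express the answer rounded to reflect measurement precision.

3390.03 J − 36.8 J = 3353.23 J; the difference is limited to 1 decimal place (5 s.f.).
Carrying full precision, 3353.23 × 0.9463 = 3173.161549 J; 0.9463 has 4 s.f., so the result keeps min(5, 4) = 4 s.f.
Rounded to 4 significant figures: 3173 J.

3173 J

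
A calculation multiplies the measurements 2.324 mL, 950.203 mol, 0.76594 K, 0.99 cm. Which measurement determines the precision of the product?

0.99 cm

2.324 mL → 4 s.f.; 950.203 mol → 6 s.f.; 0.76594 K → 5 s.f.; 0.99 cm → 2 s.f.
The fewest is 2 significant figures, from 0.99 cm.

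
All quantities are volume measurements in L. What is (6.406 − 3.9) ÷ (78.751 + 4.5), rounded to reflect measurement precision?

6.406 − 3.9 = 2.506, limited to 1 d.p. → 2 s.f.; 78.751 + 4.5 = 83.251, limited to 1 d.p. → 3 s.f.
Carrying full precision, 2.506 ÷ 83.251 = 0.0301017405196…; keep min(2, 3) = 2 s.f.
Rounded to 2 significant figures: 0.030.

0.030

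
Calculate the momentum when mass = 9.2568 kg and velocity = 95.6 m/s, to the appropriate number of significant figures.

885 kg·m/s

momentum = 9.2568 kg × 95.6 m/s = 884.95008 kg·m/s.
9.2568 has 5 significant figures; 95.6 has 3.
Division/multiplication keeps the fewest: 3 significant figures.
Rounded: 885 kg·m/s.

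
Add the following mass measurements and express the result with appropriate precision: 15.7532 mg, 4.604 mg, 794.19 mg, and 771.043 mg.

15.7532 mg + 4.604 mg + 794.19 mg + 771.043 mg = 1585.5902 mg.
Addition/subtraction keeps the fewest decimal places: 15.7532 → 4 decimal places, 4.604 → 3 decimal places, 794.19 → 2 decimal places, 771.043 → 3 decimal places; limit is 2.
Rounded to 2 decimal places: 1585.59 mg.

1585.59 mg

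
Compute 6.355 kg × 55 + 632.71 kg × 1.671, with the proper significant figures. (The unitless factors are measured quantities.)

1.41 × 10³ kg

6.355 × 55 = 349.525 → 3.5 × 10² kg (2 s.f., last digit at the 10^1 place).
632.71 × 1.671 = 1057.25841 → 1057 kg (4 s.f., last digit at the 10^0 place).
Sum: 1406.78341 kg; keep the coarser place, 10^1.
Result: 1.41 × 10³ kg.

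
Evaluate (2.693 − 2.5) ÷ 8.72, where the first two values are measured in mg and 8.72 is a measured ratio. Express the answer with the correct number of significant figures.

2.693 mg − 2.5 mg = 0.193 mg; the difference is limited to 1 decimal place (1 s.f.).
Carrying full precision, 0.193 ÷ 8.72 = 0.0221330275229… mg; 8.72 has 3 s.f., so the result keeps min(1, 3) = 1 s.f.
Rounded to 1 significant figure: 0.02 mg.

0.02 mg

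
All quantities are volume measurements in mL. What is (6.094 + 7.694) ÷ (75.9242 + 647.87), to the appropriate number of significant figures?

0.019050

6.094 + 7.694 = 13.788, limited to 3 d.p. → 5 s.f.; 75.9242 + 647.87 = 723.7942, limited to 2 d.p. → 5 s.f.
Carrying full precision, 13.788 ÷ 723.7942 = 0.0190496138267…; keep min(5, 5) = 5 s.f.
Rounded to 5 significant figures: 0.019050.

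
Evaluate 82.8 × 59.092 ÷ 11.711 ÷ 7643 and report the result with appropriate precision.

0.0547

82.8 × 59.092 ÷ 11.711 ÷ 7643 = 0.0546639720148…
Multiplication/division keeps the fewest significant figures: 82.8 → 3 s.f., 59.092 → 5 s.f., 11.711 → 5 s.f., 7643 → 4 s.f.; limit is 3.
Rounded to 3 significant figures: 0.0547.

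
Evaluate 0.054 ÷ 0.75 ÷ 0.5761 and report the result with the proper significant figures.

0.12

0.054 ÷ 0.75 ÷ 0.5761 = 0.124978302378…
Multiplication/division keeps the fewest significant figures: 0.054 → 2 s.f., 0.75 → 2 s.f., 0.5761 → 4 s.f.; limit is 2.
Rounded to 2 significant figures: 0.12.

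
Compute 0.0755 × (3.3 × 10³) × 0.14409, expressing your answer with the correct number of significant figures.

36

0.0755 × (3.3 × 10³) × 0.14409 = 35.9000235
Multiplication/division keeps the fewest significant figures: 0.0755 → 3 s.f., 3.3 × 10³ → 2 s.f., 0.14409 → 5 s.f.; limit is 2.
Rounded to 2 significant figures: 36.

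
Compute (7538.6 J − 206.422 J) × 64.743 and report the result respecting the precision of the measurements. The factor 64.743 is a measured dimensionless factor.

4.7471 × 10⁵ J

7538.6 J − 206.422 J = 7332.178 J; the difference is limited to 1 decimal place (5 s.f.).
Carrying full precision, 7332.178 × 64.743 = 474707.200254 J; 64.743 has 5 s.f., so the result keeps min(5, 5) = 5 s.f.
Rounded to 5 significant figures: 4.7471 × 10⁵ J.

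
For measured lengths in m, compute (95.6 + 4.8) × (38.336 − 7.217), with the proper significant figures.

95.6 + 4.8 = 100.4, limited to 1 d.p. → 4 s.f.; 38.336 − 7.217 = 31.119, limited to 3 d.p. → 5 s.f.
Carrying full precision, 100.4 × 31.119 = 3124.3476; keep min(4, 5) = 4 s.f.
Rounded to 4 significant figures: 3124 m².

3124 m²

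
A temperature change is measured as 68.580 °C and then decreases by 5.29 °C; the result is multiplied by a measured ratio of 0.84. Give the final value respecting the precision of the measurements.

68.580 °C − 5.29 °C = 63.290 °C; the difference is limited to 2 decimal places (4 s.f.).
Carrying full precision, 63.290 × 0.84 = 53.1636 °C; 0.84 has 2 s.f., so the result keeps min(4, 2) = 2 s.f.
Rounded to 2 significant figures: 53 °C.

53 °C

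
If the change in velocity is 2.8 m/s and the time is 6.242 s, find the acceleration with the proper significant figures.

0.45 m/s²

acceleration = 2.8 m/s ÷ 6.242 s = 0.448574174944… m/s².
2.8 has 2 significant figures; 6.242 has 4.
Division/multiplication keeps the fewest: 2 significant figures.
Rounded: 0.45 m/s².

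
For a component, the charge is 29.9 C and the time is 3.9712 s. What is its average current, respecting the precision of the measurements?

average current = 29.9 C ÷ 3.9712 s = 7.52921031426… A.
29.9 has 3 significant figures; 3.9712 has 5.
Division/multiplication keeps the fewest: 3 significant figures.
Rounded: 7.53 A.

7.53 A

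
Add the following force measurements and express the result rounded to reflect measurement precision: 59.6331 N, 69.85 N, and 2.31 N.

131.79 N

59.6331 N + 69.85 N + 2.31 N = 131.7931 N.
Addition/subtraction keeps the fewest decimal places: 59.6331 → 4 decimal places, 69.85 → 2 decimal places, 2.31 → 2 decimal places; limit is 2.
Rounded to 2 decimal places: 131.79 N.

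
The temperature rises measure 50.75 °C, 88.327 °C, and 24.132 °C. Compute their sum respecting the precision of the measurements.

163.21 °C

50.75 °C + 88.327 °C + 24.132 °C = 163.209 °C.
Addition/subtraction keeps the fewest decimal places: 50.75 → 2 decimal places, 88.327 → 3 decimal places, 24.132 → 3 decimal places; limit is 2.
Rounded to 2 decimal places: 163.21 °C.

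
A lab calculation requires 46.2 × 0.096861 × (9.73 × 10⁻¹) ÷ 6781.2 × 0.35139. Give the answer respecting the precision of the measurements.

46.2 × 0.096861 × (9.73 × 10⁻¹) ÷ 6781.2 × 0.35139 = 0.000225624682914…
Multiplication/division keeps the fewest significant figures: 46.2 → 3 s.f., 0.096861 → 5 s.f., 9.73 × 10⁻¹ → 3 s.f., 6781.2 → 5 s.f., 0.35139 → 5 s.f.; limit is 3.
Rounded to 3 significant figures: 2.26 × 10⁻⁴.

2.26 × 10⁻⁴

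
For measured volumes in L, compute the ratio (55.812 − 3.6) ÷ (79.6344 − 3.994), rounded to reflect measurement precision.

55.812 − 3.6 = 52.212, limited to 1 d.p. → 3 s.f.; 79.6344 − 3.994 = 75.6404, limited to 3 d.p. → 5 s.f.
Carrying full precision, 52.212 ÷ 75.6404 = 0.690266048302…; keep min(3, 5) = 3 s.f.
Rounded to 3 significant figures: 0.690.

0.690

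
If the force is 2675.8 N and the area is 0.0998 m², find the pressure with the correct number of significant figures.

pressure = 2675.8 N ÷ 0.0998 m² = 26811.6232465… Pa.
2675.8 has 5 significant figures; 0.0998 has 3.
Division/multiplication keeps the fewest: 3 significant figures.
Rounded: 2.68 × 10^4 Pa.

2.68 × 10^4 Pa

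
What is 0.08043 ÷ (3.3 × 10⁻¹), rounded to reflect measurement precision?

2.4 × 10⁻¹

0.08043 ÷ (3.3 × 10⁻¹) = 0.243727272727…
Multiplication/division keeps the fewest significant figures: 0.08043 → 4 s.f., 3.3 × 10⁻¹ → 2 s.f.; limit is 2.
Rounded to 2 significant figures: 2.4 × 10⁻¹.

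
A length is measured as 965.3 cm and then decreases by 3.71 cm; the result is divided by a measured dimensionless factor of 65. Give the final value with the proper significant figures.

15 cm

965.3 cm − 3.71 cm = 961.59 cm; the difference is limited to 1 decimal place (4 s.f.).
Carrying full precision, 961.59 ÷ 65 = 14.7936923077… cm; 65 has 2 s.f., so the result keeps min(4, 2) = 2 s.f.
Rounded to 2 significant figures: 15 cm.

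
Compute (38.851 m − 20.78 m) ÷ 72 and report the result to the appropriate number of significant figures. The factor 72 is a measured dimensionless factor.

38.851 m − 20.78 m = 18.071 m; the difference is limited to 2 decimal places (4 s.f.).
Carrying full precision, 18.071 ÷ 72 = 0.250986111111… m; 72 has 2 s.f., so the result keeps min(4, 2) = 2 s.f.
Rounded to 2 significant figures: 0.25 m.

0.25 m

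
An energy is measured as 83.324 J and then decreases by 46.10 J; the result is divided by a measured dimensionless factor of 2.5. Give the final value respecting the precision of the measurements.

15 J

83.324 J − 46.10 J = 37.224 J; the difference is limited to 2 decimal places (4 s.f.).
Carrying full precision, 37.224 ÷ 2.5 = 14.8896 J; 2.5 has 2 s.f., so the result keeps min(4, 2) = 2 s.f.
Rounded to 2 significant figures: 15 J.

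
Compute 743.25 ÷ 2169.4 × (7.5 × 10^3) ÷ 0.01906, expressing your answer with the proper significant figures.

1.3 × 10^5

743.25 ÷ 2169.4 × (7.5 × 10^3) ÷ 0.01906 = 134813.582336…
Multiplication/division keeps the fewest significant figures: 743.25 → 5 s.f., 2169.4 → 5 s.f., 7.5 × 10^3 → 2 s.f., 0.01906 → 4 s.f.; limit is 2.
Rounded to 2 significant figures: 1.3 × 10^5.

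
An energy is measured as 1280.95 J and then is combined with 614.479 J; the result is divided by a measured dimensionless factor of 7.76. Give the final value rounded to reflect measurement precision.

1280.95 J + 614.479 J = 1895.429 J; the sum is limited to 2 decimal places (6 s.f.).
Carrying full precision, 1895.429 ÷ 7.76 = 244.256314433… J; 7.76 has 3 s.f., so the result keeps min(6, 3) = 3 s.f.
Rounded to 3 significant figures: 244 J.

244 J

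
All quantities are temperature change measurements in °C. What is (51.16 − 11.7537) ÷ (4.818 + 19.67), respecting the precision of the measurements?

51.16 − 11.7537 = 39.4063, limited to 2 d.p. → 4 s.f.; 4.818 + 19.67 = 24.488, limited to 2 d.p. → 4 s.f.
Carrying full precision, 39.4063 ÷ 24.488 = 1.60920859196…; keep min(4, 4) = 4 s.f.
Rounded to 4 significant figures: 1.609.

1.609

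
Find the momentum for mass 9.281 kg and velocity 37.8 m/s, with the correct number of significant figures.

351 kg·m/s

momentum = 9.281 kg × 37.8 m/s = 350.8218 kg·m/s.
9.281 has 4 significant figures; 37.8 has 3.
Division/multiplication keeps the fewest: 3 significant figures.
Rounded: 351 kg·m/s.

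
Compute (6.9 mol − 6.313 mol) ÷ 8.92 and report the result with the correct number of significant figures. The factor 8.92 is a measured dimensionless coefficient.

6.9 mol − 6.313 mol = 0.587 mol; the difference is limited to 1 decimal place (1 s.f.).
Carrying full precision, 0.587 ÷ 8.92 = 0.0658071748879… mol; 8.92 has 3 s.f., so the result keeps min(1, 3) = 1 s.f.
Rounded to 1 significant figure: 0.07 mol.

0.07 mol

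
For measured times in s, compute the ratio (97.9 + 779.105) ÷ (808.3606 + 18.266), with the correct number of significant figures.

1.061

97.9 + 779.105 = 877.005, limited to 1 d.p. → 4 s.f.; 808.3606 + 18.266 = 826.6266, limited to 3 d.p. → 6 s.f.
Carrying full precision, 877.005 ÷ 826.6266 = 1.06094456675…; keep min(4, 6) = 4 s.f.
Rounded to 4 significant figures: 1.061.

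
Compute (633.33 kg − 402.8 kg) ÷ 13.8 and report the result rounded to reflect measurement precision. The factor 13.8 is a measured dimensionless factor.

16.7 kg

633.33 kg − 402.8 kg = 230.53 kg; the difference is limited to 1 decimal place (4 s.f.).
Carrying full precision, 230.53 ÷ 13.8 = 16.7050724638… kg; 13.8 has 3 s.f., so the result keeps min(4, 3) = 3 s.f.
Rounded to 3 significant figures: 16.7 kg.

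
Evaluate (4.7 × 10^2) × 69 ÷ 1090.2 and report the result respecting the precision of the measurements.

(4.7 × 10^2) × 69 ÷ 1090.2 = 29.746835443…
Multiplication/division keeps the fewest significant figures: 4.7 × 10^2 → 2 s.f., 69 → 2 s.f., 1090.2 → 5 s.f.; limit is 2.
Rounded to 2 significant figures: 3.0 × 10^1.

3.0 × 10^1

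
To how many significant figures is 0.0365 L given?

3

0.0365: leading zeros are not significant.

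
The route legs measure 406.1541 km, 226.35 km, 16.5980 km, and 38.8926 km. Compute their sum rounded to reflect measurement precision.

687.99 km

406.1541 km + 226.35 km + 16.5980 km + 38.8926 km = 687.9947 km.
Addition/subtraction keeps the fewest decimal places: 406.1541 → 4 decimal places, 226.35 → 2 decimal places, 16.5980 → 4 decimal places, 38.8926 → 4 decimal places; limit is 2.
Rounded to 2 decimal places: 687.99 km.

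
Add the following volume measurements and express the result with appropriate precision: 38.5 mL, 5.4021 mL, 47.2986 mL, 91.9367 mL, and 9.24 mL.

38.5 mL + 5.4021 mL + 47.2986 mL + 91.9367 mL + 9.24 mL = 192.3774 mL.
Addition/subtraction keeps the fewest decimal places: 38.5 → 1 decimal place, 5.4021 → 4 decimal places, 47.2986 → 4 decimal places, 91.9367 → 4 decimal places, 9.24 → 2 decimal places; limit is 1.
Rounded to 1 decimal place: 192.4 mL.

192.4 mL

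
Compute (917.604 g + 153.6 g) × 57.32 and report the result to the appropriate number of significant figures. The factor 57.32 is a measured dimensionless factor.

6.140 × 10^4 g

917.604 g + 153.6 g = 1071.204 g; the sum is limited to 1 decimal place (5 s.f.).
Carrying full precision, 1071.204 × 57.32 = 61401.41328 g; 57.32 has 4 s.f., so the result keeps min(5, 4) = 4 s.f.
Rounded to 4 significant figures: 6.140 × 10^4 g.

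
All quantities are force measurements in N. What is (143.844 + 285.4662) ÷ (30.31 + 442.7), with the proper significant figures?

143.844 + 285.4662 = 429.3102, limited to 3 d.p. → 6 s.f.; 30.31 + 442.7 = 473.01, limited to 1 d.p. → 4 s.f.
Carrying full precision, 429.3102 ÷ 473.01 = 0.907613369696…; keep min(6, 4) = 4 s.f.
Rounded to 4 significant figures: 0.9076.

0.9076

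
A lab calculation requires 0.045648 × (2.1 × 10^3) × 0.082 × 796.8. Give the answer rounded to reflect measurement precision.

0.045648 × (2.1 × 10^3) × 0.082 × 796.8 = 6263.31460608
Multiplication/division keeps the fewest significant figures: 0.045648 → 5 s.f., 2.1 × 10^3 → 2 s.f., 0.082 → 2 s.f., 796.8 → 4 s.f.; limit is 2.
Rounded to 2 significant figures: 6.3 × 10^3.

6.3 × 10^3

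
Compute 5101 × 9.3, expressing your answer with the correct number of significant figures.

5101 × 9.3 = 47439.3
Multiplication/division keeps the fewest significant figures: 5101 → 4 s.f., 9.3 → 2 s.f.; limit is 2.
Rounded to 2 significant figures: 4.7 × 10⁴.

4.7 × 10⁴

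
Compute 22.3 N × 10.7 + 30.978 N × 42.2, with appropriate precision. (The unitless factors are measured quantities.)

1.55 × 10^3 N

22.3 × 10.7 = 238.61 → 239 N (3 s.f., last digit at the 10^0 place).
30.978 × 42.2 = 1307.2716 → 1.31 × 10^3 N (3 s.f., last digit at the 10^1 place).
Sum: 1545.8816 N; keep the coarser place, 10^1.
Result: 1.55 × 10^3 N.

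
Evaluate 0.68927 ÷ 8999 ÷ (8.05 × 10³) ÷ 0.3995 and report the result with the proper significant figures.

0.68927 ÷ 8999 ÷ (8.05 × 10³) ÷ 0.3995 = 2.38167479559 × 10^-8…
Multiplication/division keeps the fewest significant figures: 0.68927 → 5 s.f., 8999 → 4 s.f., 8.05 × 10³ → 3 s.f., 0.3995 → 4 s.f.; limit is 3.
Rounded to 3 significant figures: 2.38 × 10⁻⁸.

2.38 × 10⁻⁸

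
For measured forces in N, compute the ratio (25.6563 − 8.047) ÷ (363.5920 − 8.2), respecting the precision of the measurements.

25.6563 − 8.047 = 17.6093, limited to 3 d.p. → 5 s.f.; 363.5920 − 8.2 = 355.3920, limited to 1 d.p. → 4 s.f.
Carrying full precision, 17.6093 ÷ 355.3920 = 0.0495489487664…; keep min(5, 4) = 4 s.f.
Rounded to 4 significant figures: 0.04955.

0.04955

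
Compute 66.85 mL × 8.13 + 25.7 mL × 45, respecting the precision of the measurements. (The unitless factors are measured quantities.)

66.85 × 8.13 = 543.4905 → 543 mL (3 s.f., last digit at the 10^0 place).
25.7 × 45 = 1156.5 → 1.2 × 10^3 mL (2 s.f., last digit at the 10^2 place).
Sum: 1699.9905 mL; keep the coarser place, 10^2.
Result: 1.7 × 10^3 mL.

1.7 × 10^3 mL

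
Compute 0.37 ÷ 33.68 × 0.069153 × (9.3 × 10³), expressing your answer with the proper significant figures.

0.37 ÷ 33.68 × 0.069153 × (9.3 × 10³) = 7.06518625297…
Multiplication/division keeps the fewest significant figures: 0.37 → 2 s.f., 33.68 → 4 s.f., 0.069153 → 5 s.f., 9.3 × 10³ → 2 s.f.; limit is 2.
Rounded to 2 significant figures: 7.1.

7.1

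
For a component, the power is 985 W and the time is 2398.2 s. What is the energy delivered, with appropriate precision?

2.36 × 10⁶ J

energy delivered = 985 W × 2398.2 s = 2362227 J.
985 has 3 significant figures; 2398.2 has 5.
Division/multiplication keeps the fewest: 3 significant figures.
Rounded: 2.36 × 10⁶ J.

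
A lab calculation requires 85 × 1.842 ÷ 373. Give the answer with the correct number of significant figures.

0.42

85 × 1.842 ÷ 373 = 0.419758713137…
Multiplication/division keeps the fewest significant figures: 85 → 2 s.f., 1.842 → 4 s.f., 373 → 3 s.f.; limit is 2.
Rounded to 2 significant figures: 0.42.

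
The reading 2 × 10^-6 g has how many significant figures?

1

2 × 10^-6: in scientific notation every digit of the coefficient is significant.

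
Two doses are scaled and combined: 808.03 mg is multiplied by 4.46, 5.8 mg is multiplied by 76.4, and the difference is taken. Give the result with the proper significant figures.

3.16 × 10^3 mg

808.03 × 4.46 = 3603.8138 → 3.60 × 10^3 mg (3 s.f., last digit at the 10^1 place).
5.8 × 76.4 = 443.12 → 4.4 × 10^2 mg (2 s.f., last digit at the 10^1 place).
Difference: 3160.6938 mg; keep the coarser place, 10^1.
Result: 3.16 × 10^3 mg.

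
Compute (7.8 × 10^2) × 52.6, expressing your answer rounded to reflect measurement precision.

(7.8 × 10^2) × 52.6 = 41028
Multiplication/division keeps the fewest significant figures: 7.8 × 10^2 → 2 s.f., 52.6 → 3 s.f.; limit is 2.
Rounded to 2 significant figures: 4.1 × 10^4.

4.1 × 10^4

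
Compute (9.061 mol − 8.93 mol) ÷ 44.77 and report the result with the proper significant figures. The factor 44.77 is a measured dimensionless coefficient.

9.061 mol − 8.93 mol = 0.131 mol; the difference is limited to 2 decimal places (2 s.f.).
Carrying full precision, 0.131 ÷ 44.77 = 0.00292606656243… mol; 44.77 has 4 s.f., so the result keeps min(2, 4) = 2 s.f.
Rounded to 2 significant figures: 0.0029 mol.

0.0029 mol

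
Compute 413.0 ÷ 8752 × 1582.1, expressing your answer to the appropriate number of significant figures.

413.0 ÷ 8752 × 1582.1 = 74.6580553016…
Multiplication/division keeps the fewest significant figures: 413.0 → 4 s.f., 8752 → 4 s.f., 1582.1 → 5 s.f.; limit is 4.
Rounded to 4 significant figures: 74.66.

74.66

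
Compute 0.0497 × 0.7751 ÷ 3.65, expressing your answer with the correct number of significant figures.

0.0106

0.0497 × 0.7751 ÷ 3.65 = 0.0105541013699…
Multiplication/division keeps the fewest significant figures: 0.0497 → 3 s.f., 0.7751 → 4 s.f., 3.65 → 3 s.f.; limit is 3.
Rounded to 3 significant figures: 0.0106.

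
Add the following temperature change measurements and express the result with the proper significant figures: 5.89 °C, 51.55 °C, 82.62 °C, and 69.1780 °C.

209.24 °C

5.89 °C + 51.55 °C + 82.62 °C + 69.1780 °C = 209.2380 °C.
Addition/subtraction keeps the fewest decimal places: 5.89 → 2 decimal places, 51.55 → 2 decimal places, 82.62 → 2 decimal places, 69.1780 → 4 decimal places; limit is 2.
Rounded to 2 decimal places: 209.24 °C.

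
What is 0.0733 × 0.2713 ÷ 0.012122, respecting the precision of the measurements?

1.64

0.0733 × 0.2713 ÷ 0.012122 = 1.6405122917…
Multiplication/division keeps the fewest significant figures: 0.0733 → 3 s.f., 0.2713 → 4 s.f., 0.012122 → 5 s.f.; limit is 3.
Rounded to 3 significant figures: 1.64.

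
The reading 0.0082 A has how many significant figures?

2

0.0082: leading zeros are not significant.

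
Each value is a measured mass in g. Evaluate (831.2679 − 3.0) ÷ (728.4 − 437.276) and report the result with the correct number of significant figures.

831.2679 − 3.0 = 828.2679, limited to 1 d.p. → 4 s.f.; 728.4 − 437.276 = 291.124, limited to 1 d.p. → 4 s.f.
Carrying full precision, 828.2679 ÷ 291.124 = 2.84506911144…; keep min(4, 4) = 4 s.f.
Rounded to 4 significant figures: 2.845.

2.845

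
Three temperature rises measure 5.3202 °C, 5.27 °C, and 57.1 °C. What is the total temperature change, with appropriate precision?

67.7 °C

5.3202 °C + 5.27 °C + 57.1 °C = 67.6902 °C.
Addition/subtraction keeps the fewest decimal places: 5.3202 → 4 decimal places, 5.27 → 2 decimal places, 57.1 → 1 decimal place; limit is 1.
Rounded to 1 decimal place: 67.7 °C.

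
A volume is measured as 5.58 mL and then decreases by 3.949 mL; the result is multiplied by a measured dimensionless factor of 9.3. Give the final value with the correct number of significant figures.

15 mL

5.58 mL − 3.949 mL = 1.631 mL; the difference is limited to 2 decimal places (3 s.f.).
Carrying full precision, 1.631 × 9.3 = 15.1683 mL; 9.3 has 2 s.f., so the result keeps min(3, 2) = 2 s.f.
Rounded to 2 significant figures: 15 mL.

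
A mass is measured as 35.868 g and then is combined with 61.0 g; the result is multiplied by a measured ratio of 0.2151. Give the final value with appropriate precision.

20.8 g

35.868 g + 61.0 g = 96.868 g; the sum is limited to 1 decimal place (3 s.f.).
Carrying full precision, 96.868 × 0.2151 = 20.8363068 g; 0.2151 has 4 s.f., so the result keeps min(3, 4) = 3 s.f.
Rounded to 3 significant figures: 20.8 g.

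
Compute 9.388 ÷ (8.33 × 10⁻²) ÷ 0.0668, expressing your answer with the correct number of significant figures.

1.69 × 10³

9.388 ÷ (8.33 × 10⁻²) ÷ 0.0668 = 1687.14192264…
Multiplication/division keeps the fewest significant figures: 9.388 → 4 s.f., 8.33 × 10⁻² → 3 s.f., 0.0668 → 3 s.f.; limit is 3.
Rounded to 3 significant figures: 1.69 × 10³.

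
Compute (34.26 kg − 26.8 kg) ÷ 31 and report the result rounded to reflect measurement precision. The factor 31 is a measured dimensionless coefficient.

34.26 kg − 26.8 kg = 7.46 kg; the difference is limited to 1 decimal place (2 s.f.).
Carrying full precision, 7.46 ÷ 31 = 0.24064516129… kg; 31 has 2 s.f., so the result keeps min(2, 2) = 2 s.f.
Rounded to 2 significant figures: 0.24 kg.

0.24 kg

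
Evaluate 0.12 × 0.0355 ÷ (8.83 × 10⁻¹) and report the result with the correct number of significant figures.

0.0048

0.12 × 0.0355 ÷ (8.83 × 10⁻¹) = 0.00482446206116…
Multiplication/division keeps the fewest significant figures: 0.12 → 2 s.f., 0.0355 → 3 s.f., 8.83 × 10⁻¹ → 3 s.f.; limit is 2.
Rounded to 2 significant figures: 0.0048.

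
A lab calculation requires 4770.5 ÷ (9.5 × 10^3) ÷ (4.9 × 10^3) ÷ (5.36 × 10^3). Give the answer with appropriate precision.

1.9 × 10^-8

4770.5 ÷ (9.5 × 10^3) ÷ (4.9 × 10^3) ÷ (5.36 × 10^3) = 1.91196274268 × 10^-8…
Multiplication/division keeps the fewest significant figures: 4770.5 → 5 s.f., 9.5 × 10^3 → 2 s.f., 4.9 × 10^3 → 2 s.f., 5.36 × 10^3 → 3 s.f.; limit is 2.
Rounded to 2 significant figures: 1.9 × 10^-8.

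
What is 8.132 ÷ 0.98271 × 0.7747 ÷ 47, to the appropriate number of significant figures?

8.132 ÷ 0.98271 × 0.7747 ÷ 47 = 0.136397902717…
Multiplication/division keeps the fewest significant figures: 8.132 → 4 s.f., 0.98271 → 5 s.f., 0.7747 → 4 s.f., 47 → 2 s.f.; limit is 2.
Rounded to 2 significant figures: 0.14.

0.14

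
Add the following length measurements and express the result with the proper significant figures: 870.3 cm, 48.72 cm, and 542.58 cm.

870.3 cm + 48.72 cm + 542.58 cm = 1461.60 cm.
Addition/subtraction keeps the fewest decimal places: 870.3 → 1 decimal place, 48.72 → 2 decimal places, 542.58 → 2 decimal places; limit is 1.
Rounded to 1 decimal place: 1461.6 cm.

1461.6 cm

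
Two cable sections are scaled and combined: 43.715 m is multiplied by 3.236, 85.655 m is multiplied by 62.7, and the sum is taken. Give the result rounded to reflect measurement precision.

43.715 × 3.236 = 141.46174 → 141.5 m (4 s.f., last digit at the 10^-1 place).
85.655 × 62.7 = 5370.5685 → 5.37 × 10^3 m (3 s.f., last digit at the 10^1 place).
Sum: 5512.03024 m; keep the coarser place, 10^1.
Result: 5.51 × 10^3 m.

5.51 × 10^3 m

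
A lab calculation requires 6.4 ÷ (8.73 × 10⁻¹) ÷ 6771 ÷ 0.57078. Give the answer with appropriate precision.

0.0019

6.4 ÷ (8.73 × 10⁻¹) ÷ 6771 ÷ 0.57078 = 0.00189689883301…
Multiplication/division keeps the fewest significant figures: 6.4 → 2 s.f., 8.73 × 10⁻¹ → 3 s.f., 6771 → 4 s.f., 0.57078 → 5 s.f.; limit is 2.
Rounded to 2 significant figures: 0.0019.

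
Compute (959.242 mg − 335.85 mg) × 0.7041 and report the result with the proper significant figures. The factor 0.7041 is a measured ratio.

959.242 mg − 335.85 mg = 623.392 mg; the difference is limited to 2 decimal places (5 s.f.).
Carrying full precision, 623.392 × 0.7041 = 438.9303072 mg; 0.7041 has 4 s.f., so the result keeps min(5, 4) = 4 s.f.
Rounded to 4 significant figures: 438.9 mg.

438.9 mg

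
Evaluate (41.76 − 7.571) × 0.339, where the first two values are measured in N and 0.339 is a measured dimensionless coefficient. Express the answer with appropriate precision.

11.6 N

41.76 N − 7.571 N = 34.189 N; the difference is limited to 2 decimal places (4 s.f.).
Carrying full precision, 34.189 × 0.339 = 11.590071 N; 0.339 has 3 s.f., so the result keeps min(4, 3) = 3 s.f.
Rounded to 3 significant figures: 11.6 N.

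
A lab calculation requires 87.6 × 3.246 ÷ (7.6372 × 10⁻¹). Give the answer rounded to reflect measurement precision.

87.6 × 3.246 ÷ (7.6372 × 10⁻¹) = 372.321793327…
Multiplication/division keeps the fewest significant figures: 87.6 → 3 s.f., 3.246 → 4 s.f., 7.6372 × 10⁻¹ → 5 s.f.; limit is 3.
Rounded to 3 significant figures: 372.

372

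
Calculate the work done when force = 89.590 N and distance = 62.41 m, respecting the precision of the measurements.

work done = 89.590 N × 62.41 m = 5591.3119 J.
89.590 has 5 significant figures; 62.41 has 4.
Division/multiplication keeps the fewest: 4 significant figures.
Rounded: 5591 J.

5591 J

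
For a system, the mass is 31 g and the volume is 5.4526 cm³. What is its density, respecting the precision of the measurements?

5.7 g/cm³

density = 31 g ÷ 5.4526 cm³ = 5.68536111213… g/cm³.
31 has 2 significant figures; 5.4526 has 5.
Division/multiplication keeps the fewest: 2 significant figures.
Rounded: 5.7 g/cm³.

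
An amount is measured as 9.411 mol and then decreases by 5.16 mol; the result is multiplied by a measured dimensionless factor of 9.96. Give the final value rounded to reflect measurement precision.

42.3 mol

9.411 mol − 5.16 mol = 4.251 mol; the difference is limited to 2 decimal places (3 s.f.).
Carrying full precision, 4.251 × 9.96 = 42.33996 mol; 9.96 has 3 s.f., so the result keeps min(3, 3) = 3 s.f.
Rounded to 3 significant figures: 42.3 mol.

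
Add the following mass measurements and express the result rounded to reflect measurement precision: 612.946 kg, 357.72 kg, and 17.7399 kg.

988.41 kg

612.946 kg + 357.72 kg + 17.7399 kg = 988.4059 kg.
Addition/subtraction keeps the fewest decimal places: 612.946 → 3 decimal places, 357.72 → 2 decimal places, 17.7399 → 4 decimal places; limit is 2.
Rounded to 2 decimal places: 988.41 kg.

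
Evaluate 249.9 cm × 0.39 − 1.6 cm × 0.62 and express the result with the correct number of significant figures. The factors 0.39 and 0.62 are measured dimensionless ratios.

249.9 × 0.39 = 97.461 → 97 cm (2 s.f., last digit at the 10^0 place).
1.6 × 0.62 = 0.992 → 0.99 cm (2 s.f., last digit at the 10^-2 place).
Difference: 96.469 cm; keep the coarser place, 10^0.
Result: 96 cm.

96 cm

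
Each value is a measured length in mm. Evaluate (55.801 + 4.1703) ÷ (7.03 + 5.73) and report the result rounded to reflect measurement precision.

4.700

55.801 + 4.1703 = 59.9713, limited to 3 d.p. → 5 s.f.; 7.03 + 5.73 = 12.76, limited to 2 d.p. → 4 s.f.
Carrying full precision, 59.9713 ÷ 12.76 = 4.69994514107…; keep min(5, 4) = 4 s.f.
Rounded to 4 significant figures: 4.700.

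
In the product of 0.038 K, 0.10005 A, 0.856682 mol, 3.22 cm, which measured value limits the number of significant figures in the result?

0.038 K

0.038 K → 2 s.f.; 0.10005 A → 5 s.f.; 0.856682 mol → 6 s.f.; 3.22 cm → 3 s.f.
The fewest is 2 significant figures, from 0.038 K.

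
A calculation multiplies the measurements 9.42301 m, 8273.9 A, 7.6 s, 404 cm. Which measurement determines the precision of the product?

9.42301 m → 6 s.f.; 8273.9 A → 5 s.f.; 7.6 s → 2 s.f.; 404 cm → 3 s.f.
The fewest is 2 significant figures, from 7.6 s.

7.6 s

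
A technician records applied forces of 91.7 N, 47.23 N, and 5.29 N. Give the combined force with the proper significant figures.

144.2 N

91.7 N + 47.23 N + 5.29 N = 144.22 N.
Addition/subtraction keeps the fewest decimal places: 91.7 → 1 decimal place, 47.23 → 2 decimal places, 5.29 → 2 decimal places; limit is 1.
Rounded to 1 decimal place: 144.2 N.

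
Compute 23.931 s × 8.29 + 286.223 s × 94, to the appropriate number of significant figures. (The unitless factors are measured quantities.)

2.7 × 10⁴ s

23.931 × 8.29 = 198.38799 → 198 s (3 s.f., last digit at the 10^0 place).
286.223 × 94 = 26904.962 → 2.7 × 10⁴ s (2 s.f., last digit at the 10^3 place).
Sum: 27103.34999 s; keep the coarser place, 10^3.
Result: 2.7 × 10⁴ s.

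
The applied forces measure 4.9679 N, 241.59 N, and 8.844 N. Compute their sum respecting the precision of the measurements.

4.9679 N + 241.59 N + 8.844 N = 255.4019 N.
Addition/subtraction keeps the fewest decimal places: 4.9679 → 4 decimal places, 241.59 → 2 decimal places, 8.844 → 3 decimal places; limit is 2.
Rounded to 2 decimal places: 255.40 N.

255.40 N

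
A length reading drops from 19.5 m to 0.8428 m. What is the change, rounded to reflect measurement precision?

18.7 m

19.5 m − 0.8428 m = 18.6572 m.
Addition/subtraction keeps the fewest decimal places: 19.5 → 1 decimal place, 0.8428 → 4 decimal places; limit is 1.
Rounded to 1 decimal place: 18.7 m.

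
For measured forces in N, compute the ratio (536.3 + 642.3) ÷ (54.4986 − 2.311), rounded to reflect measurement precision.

536.3 + 642.3 = 1178.6, limited to 1 d.p. → 5 s.f.; 54.4986 − 2.311 = 52.1876, limited to 3 d.p. → 5 s.f.
Carrying full precision, 1178.6 ÷ 52.1876 = 22.5839088213…; keep min(5, 5) = 5 s.f.
Rounded to 5 significant figures: 22.584.

22.584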